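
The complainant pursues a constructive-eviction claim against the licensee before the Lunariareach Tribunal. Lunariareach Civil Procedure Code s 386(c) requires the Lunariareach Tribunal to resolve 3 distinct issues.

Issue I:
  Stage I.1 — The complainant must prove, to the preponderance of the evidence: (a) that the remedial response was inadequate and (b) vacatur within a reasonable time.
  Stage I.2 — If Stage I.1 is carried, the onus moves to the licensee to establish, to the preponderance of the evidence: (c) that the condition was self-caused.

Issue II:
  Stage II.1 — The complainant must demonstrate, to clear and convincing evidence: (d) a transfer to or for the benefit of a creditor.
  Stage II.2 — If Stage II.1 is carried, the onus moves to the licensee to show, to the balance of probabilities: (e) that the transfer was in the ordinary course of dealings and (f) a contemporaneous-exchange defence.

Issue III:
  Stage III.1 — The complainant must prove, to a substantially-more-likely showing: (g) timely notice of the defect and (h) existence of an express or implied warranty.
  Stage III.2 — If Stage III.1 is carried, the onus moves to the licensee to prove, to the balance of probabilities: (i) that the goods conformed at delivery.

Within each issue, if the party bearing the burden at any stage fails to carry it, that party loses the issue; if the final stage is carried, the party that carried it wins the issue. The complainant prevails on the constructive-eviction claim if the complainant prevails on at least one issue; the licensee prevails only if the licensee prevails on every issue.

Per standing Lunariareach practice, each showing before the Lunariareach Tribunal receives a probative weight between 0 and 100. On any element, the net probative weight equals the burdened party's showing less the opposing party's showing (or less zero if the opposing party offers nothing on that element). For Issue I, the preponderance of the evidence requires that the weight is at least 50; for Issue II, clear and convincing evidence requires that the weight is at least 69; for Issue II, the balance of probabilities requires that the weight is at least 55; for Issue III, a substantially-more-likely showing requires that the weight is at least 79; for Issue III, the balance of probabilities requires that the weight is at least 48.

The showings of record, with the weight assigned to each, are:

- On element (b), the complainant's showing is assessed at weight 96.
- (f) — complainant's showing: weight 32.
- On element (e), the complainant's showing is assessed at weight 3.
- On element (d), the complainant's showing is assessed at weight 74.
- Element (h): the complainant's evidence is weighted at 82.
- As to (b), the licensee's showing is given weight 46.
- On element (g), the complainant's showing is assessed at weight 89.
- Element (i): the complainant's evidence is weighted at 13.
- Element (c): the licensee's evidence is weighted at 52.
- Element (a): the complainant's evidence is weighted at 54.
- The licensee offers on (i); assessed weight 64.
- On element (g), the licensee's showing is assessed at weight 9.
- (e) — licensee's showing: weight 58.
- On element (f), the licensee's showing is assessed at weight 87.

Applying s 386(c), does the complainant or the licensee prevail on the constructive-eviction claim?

— Issue I —
Stage I.1 (complainant, the preponderance of the evidence, weight is at least 50): (a) 54 ≥ 50 — meets; (b) net 96−46=50 ≥ 50 — meets.
  All elements met. The burden passes to the licensee.
Stage I.2 (licensee, the preponderance of the evidence, weight is at least 50): (c) 52 ≥ 50 — meets.
  The licensee carries the last stage.
Every stage carried; the licensee prevails on this issue.
— Issue II —
At Stage II.1 the complainant must meet clear and convincing evidence (weight is at least 69): on (d) the weight is 74, which does reach 69, so (d) meets the standard.
  All elements met. The burden passes to the licensee.
At Stage II.2 the licensee must meet the balance of probabilities (weight is at least 55): on (e) the weight is 58 less the opposing 3 gives net 55, ≥ 55, so (e) meets the standard; on (f) the weight is 87 less the opposing 32 gives net 55, which does reach 55, so (f) meets the standard.
  The licensee carries the last stage.
With every stage satisfied, the licensee prevails on this issue.
— Issue III —
Stage III.1 — burden on complainant; standard: a substantially-more-likely showing (weight is at least 79).
    (g): 89 − 9 = 80 ≥ 79 [met]
    (h): 82 ≥ 79 [met]
  Stage III.1 is satisfied; the onus moves to the licensee.
Stage III.2 — burden on licensee; standard: the balance of probabilities (weight is at least 48).
    (i): 64 − 13 = 51 ≥ 48 [met]
  The licensee carries the last stage.
Every stage carried; the licensee prevails on this issue.
Per-issue: Issue I → licensee; Issue II → licensee; Issue III → licensee. The complainant must prevail on at least one issue; overall, the licensee prevails.

licensee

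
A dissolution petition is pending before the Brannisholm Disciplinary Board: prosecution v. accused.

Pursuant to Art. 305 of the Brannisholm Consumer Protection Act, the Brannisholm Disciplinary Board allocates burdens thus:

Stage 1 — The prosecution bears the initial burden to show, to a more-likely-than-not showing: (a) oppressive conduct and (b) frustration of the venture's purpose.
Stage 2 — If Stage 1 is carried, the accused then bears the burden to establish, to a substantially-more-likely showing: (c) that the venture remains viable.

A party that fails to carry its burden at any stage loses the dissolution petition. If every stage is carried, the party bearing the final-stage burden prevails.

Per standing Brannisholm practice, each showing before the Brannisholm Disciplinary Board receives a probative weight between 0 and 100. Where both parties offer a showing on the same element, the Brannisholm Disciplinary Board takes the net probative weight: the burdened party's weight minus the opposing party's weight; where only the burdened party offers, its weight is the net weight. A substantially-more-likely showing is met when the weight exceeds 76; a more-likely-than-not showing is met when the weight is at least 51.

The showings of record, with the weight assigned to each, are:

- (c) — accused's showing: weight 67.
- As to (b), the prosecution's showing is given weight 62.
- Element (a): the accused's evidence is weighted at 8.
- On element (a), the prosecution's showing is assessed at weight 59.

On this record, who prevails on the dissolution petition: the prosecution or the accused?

Stage 1 — burden on prosecution; standard: a more-likely-than-not showing (weight is at least 51).
    (a): 59 − 8 = 51 ≥ 51 [met]
    (b): 62 ≥ 51 [met]
  Stage 1 carried; the burden shifts to the accused.
Stage 2 — burden on accused; standard: a substantially-more-likely showing (weight exceeds 76).
    (c): 67 ≤ 76 [not met]
  Not every element is met, so the accused fails to carry Stage 2.
The prosecution prevails.

prosecution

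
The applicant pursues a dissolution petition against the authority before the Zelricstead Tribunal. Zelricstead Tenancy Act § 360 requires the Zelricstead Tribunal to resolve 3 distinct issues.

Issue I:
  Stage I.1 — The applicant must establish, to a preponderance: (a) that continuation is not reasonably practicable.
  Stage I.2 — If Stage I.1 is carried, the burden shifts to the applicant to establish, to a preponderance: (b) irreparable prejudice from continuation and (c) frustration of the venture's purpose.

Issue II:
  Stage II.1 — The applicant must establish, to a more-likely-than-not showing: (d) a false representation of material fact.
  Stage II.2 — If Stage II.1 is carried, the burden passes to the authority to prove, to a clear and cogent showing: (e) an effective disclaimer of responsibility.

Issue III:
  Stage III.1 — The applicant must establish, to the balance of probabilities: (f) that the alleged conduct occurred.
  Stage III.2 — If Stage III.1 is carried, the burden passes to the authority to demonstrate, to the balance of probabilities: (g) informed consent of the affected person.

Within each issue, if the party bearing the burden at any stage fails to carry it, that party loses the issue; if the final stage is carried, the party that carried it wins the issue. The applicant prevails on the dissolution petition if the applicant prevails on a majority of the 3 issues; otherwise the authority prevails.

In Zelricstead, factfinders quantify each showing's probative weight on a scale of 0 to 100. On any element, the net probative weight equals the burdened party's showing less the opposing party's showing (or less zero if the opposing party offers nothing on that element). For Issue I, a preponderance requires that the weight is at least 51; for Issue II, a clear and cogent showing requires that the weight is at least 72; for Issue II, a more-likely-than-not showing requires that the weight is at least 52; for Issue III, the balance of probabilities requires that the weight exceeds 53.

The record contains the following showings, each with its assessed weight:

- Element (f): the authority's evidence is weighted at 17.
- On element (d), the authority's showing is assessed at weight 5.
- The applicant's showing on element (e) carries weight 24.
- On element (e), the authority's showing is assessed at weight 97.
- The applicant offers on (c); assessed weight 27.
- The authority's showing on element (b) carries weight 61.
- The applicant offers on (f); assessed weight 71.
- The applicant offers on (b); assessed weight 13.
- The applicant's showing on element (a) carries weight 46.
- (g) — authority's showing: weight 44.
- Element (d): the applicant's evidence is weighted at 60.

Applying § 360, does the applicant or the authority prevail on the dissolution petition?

authority

— Issue I —
Stage I.1 (applicant, a preponderance, weight is at least 51): (a) 46 < 51 — fails.
  Stage I.1 not carried; the applicant fails its burden.
The analysis ends at Stage I.1; the authority prevails on this issue.
— Issue II —
Stage II.1 — burden on applicant; standard: a more-likely-than-not showing (weight is at least 52).
    (d): 60 − 5 = 55 ≥ 52 [met]
  The applicant carries Stage II.1; the authority now bears the burden.
Stage II.2 — burden on authority; standard: a clear and cogent showing (weight is at least 72).
    (e): 97 − 24 = 73 ≥ 72 [met]
  Stage II.2 carried; the final stage is satisfied.
Every stage carried; the authority prevails on this issue.
— Issue III —
Stage III.1 — burden on applicant; standard: the balance of probabilities (weight exceeds 53).
    (f): 71 − 17 = 54 > 53 [met]
  All elements met. The burden passes to the authority.
Stage III.2 — burden on authority; standard: the balance of probabilities (weight exceeds 53).
    (g): 44 ≤ 53 [not met]
  The authority does not carry Stage III.2.
The analysis ends at Stage III.2; the applicant prevails on this issue.
Per-issue: Issue I → authority; Issue II → authority; Issue III → applicant. The applicant must prevail on a majority of issues; overall, the authority prevails.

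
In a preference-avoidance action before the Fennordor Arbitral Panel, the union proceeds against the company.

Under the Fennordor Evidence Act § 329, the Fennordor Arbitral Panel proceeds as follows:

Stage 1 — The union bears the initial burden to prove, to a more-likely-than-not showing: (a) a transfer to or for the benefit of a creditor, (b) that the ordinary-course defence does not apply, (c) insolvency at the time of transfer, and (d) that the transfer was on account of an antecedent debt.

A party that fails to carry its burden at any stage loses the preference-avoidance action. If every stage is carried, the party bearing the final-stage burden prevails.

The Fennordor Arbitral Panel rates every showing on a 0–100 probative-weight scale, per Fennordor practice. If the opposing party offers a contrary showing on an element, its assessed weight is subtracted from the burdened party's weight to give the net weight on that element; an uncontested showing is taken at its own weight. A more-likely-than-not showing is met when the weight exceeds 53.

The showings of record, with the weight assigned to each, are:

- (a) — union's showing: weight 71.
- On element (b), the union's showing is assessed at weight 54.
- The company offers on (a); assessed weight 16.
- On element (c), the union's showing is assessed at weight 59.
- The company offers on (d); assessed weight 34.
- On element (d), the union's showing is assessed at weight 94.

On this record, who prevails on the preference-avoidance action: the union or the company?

Stage 1 (union, a more-likely-than-not showing, weight exceeds 53): (a) net 71−16=55 > 53 — meets; (b) 54 > 53 — meets; (c) 59 > 53 — meets; (d) net 94−34=60 > 53 — meets.
  All elements met at the final stage.
Every stage carried; the union prevails.

union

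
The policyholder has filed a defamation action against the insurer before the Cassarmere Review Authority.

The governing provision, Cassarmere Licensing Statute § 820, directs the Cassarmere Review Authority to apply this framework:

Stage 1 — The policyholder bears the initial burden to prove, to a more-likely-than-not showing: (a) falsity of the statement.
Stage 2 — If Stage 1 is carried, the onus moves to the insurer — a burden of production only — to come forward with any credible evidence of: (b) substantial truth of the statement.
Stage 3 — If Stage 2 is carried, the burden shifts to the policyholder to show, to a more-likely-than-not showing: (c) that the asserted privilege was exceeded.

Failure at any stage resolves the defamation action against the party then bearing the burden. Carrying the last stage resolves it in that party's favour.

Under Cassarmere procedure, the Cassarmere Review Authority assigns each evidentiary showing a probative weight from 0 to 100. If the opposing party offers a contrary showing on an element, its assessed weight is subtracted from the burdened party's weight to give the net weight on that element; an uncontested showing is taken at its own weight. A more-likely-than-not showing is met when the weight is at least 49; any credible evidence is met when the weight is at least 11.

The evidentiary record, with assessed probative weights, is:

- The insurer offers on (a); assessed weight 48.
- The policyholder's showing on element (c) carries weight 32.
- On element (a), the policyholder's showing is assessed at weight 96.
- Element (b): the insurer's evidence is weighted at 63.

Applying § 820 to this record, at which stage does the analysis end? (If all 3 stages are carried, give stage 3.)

At Stage 1 the policyholder must meet a more-likely-than-not showing (weight is at least 49): on (a) the weight is 96 less the opposing 48 gives net 48, < 49, so (a) does not meet the standard.
  The policyholder does not carry Stage 1.
So the insurer prevails.

stage 1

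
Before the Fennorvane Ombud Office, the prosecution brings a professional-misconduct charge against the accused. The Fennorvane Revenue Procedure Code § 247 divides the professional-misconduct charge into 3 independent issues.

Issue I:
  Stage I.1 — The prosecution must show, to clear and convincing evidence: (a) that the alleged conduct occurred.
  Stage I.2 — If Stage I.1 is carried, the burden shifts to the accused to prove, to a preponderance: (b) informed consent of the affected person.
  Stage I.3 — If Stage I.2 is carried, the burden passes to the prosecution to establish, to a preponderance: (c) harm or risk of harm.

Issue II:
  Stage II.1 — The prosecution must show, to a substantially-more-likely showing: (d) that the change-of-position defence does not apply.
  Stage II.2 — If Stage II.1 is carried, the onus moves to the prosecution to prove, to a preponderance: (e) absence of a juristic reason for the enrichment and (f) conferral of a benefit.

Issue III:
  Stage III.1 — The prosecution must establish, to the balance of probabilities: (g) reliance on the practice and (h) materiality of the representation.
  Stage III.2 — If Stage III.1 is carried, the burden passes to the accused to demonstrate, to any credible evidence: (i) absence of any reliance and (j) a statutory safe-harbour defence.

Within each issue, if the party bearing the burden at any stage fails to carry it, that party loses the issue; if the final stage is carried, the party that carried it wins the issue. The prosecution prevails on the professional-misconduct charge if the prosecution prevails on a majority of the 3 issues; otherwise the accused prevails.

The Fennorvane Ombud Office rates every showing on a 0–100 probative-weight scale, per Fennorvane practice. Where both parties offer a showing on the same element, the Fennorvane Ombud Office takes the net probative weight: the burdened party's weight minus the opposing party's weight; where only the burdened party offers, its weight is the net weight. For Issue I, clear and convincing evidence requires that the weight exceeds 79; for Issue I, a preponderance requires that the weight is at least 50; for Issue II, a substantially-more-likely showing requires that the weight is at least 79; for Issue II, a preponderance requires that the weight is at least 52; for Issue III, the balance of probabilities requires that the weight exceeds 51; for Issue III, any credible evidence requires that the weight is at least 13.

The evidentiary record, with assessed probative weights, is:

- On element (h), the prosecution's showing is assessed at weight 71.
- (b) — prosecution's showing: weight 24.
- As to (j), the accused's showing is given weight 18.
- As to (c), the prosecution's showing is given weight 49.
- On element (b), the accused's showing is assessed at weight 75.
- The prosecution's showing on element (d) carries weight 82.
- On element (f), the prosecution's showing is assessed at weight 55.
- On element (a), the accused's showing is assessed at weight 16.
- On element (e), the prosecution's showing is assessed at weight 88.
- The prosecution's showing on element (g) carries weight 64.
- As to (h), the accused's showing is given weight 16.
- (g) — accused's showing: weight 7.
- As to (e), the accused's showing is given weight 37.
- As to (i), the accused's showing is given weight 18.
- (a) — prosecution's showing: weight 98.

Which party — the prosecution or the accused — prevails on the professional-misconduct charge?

accused

— Issue I —
At Stage I.1 the prosecution must meet clear and convincing evidence (weight exceeds 79): on (a) the weight is 98 less the opposing 16 gives net 82, > 79, so (a) meets the standard.
  Stage I.1 carried; the burden shifts to the accused.
At Stage I.2 the accused must meet a preponderance (weight is at least 50): on (b) the weight is 75 less the opposing 24 gives net 51, which does reach 50, so (b) meets the standard.
  All elements met. The burden passes to the prosecution.
At Stage I.3 the prosecution must meet a preponderance (weight is at least 50): on (c) the weight is 49, which does not reach 50, so (c) does not meet the standard.
  Stage I.3 not carried; the prosecution fails its burden.
The analysis ends at Stage I.3; the accused prevails on this issue.
— Issue II —
Stage II.1 — burden on prosecution; standard: a substantially-more-likely showing (weight is at least 79).
    (d): 82 ≥ 79 [met]
  Stage II.1 is satisfied; the prosecution continues to bear the burden.
Stage II.2 — burden on prosecution; standard: a preponderance (weight is at least 52).
    (e): 88 − 37 = 51 < 52 [not met]
    (f): 55 ≥ 52 [met]
  Not every element is met, so the prosecution fails to carry Stage II.2.
The analysis ends at Stage II.2; the accused prevails on this issue.
— Issue III —
At Stage III.1 the prosecution must meet the balance of probabilities (weight exceeds 51): on (g) the weight is 64 less the opposing 7 gives net 57, > 51, so (g) meets the standard; on (h) the weight is 71 less the opposing 16 gives net 55, which does exceed 51, so (h) meets the standard.
  Stage III.1 is satisfied; the onus moves to the accused.
At Stage III.2 the accused must meet any credible evidence (weight is at least 13): on (i) the weight is 18, ≥ 13, so (i) meets the standard; on (j) the weight is 18, ≥ 13, so (j) meets the standard.
  All elements met at the final stage.
With every stage satisfied, the accused prevails on this issue.
Per-issue: Issue I → accused; Issue II → accused; Issue III → accused. The prosecution must prevail on a majority of issues; overall, the accused prevails.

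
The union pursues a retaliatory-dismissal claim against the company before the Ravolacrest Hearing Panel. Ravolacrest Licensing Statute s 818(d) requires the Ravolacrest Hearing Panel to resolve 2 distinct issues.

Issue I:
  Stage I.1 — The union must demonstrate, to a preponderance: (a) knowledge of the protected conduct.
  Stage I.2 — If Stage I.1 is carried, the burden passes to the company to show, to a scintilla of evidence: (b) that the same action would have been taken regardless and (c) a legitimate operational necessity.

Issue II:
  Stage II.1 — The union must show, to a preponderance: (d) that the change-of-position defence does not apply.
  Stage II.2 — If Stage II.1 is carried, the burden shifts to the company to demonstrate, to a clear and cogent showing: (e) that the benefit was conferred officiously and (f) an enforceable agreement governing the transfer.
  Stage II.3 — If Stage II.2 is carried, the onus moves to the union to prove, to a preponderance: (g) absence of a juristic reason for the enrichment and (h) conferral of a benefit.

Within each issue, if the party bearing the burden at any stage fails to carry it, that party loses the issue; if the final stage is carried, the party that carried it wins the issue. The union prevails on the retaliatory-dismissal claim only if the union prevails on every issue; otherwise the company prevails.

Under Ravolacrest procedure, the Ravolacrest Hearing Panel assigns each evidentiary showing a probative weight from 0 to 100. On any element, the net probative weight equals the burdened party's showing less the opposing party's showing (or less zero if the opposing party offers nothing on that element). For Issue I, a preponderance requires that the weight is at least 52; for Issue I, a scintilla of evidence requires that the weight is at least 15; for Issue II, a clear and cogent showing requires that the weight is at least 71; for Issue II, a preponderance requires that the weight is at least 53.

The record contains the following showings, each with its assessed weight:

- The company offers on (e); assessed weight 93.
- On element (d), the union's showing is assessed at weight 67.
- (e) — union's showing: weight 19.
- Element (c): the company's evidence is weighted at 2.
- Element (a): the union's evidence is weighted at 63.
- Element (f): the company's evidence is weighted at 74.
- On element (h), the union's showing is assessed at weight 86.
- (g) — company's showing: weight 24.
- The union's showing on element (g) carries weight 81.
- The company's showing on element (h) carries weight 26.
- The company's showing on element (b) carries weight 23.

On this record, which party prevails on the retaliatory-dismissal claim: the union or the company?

union

— Issue I —
Stage I.1 — burden on union; standard: a preponderance (weight is at least 52).
    (a): 63 ≥ 52 [met]
  Stage I.1 carried; the burden shifts to the company.
Stage I.2 — burden on company; standard: a scintilla of evidence (weight is at least 15).
    (b): 23 ≥ 15 [met]
    (c): 2 < 15 [not met]
  The company does not carry Stage I.2.
The analysis ends at Stage I.2; the union prevails on this issue.
— Issue II —
Stage II.1 — burden on union; standard: a preponderance (weight is at least 53).
    (d): 67 ≥ 53 [met]
  All elements met. The burden passes to the company.
Stage II.2 — burden on company; standard: a clear and cogent showing (weight is at least 71).
    (e): 93 − 19 = 74 ≥ 71 [met]
    (f): 74 ≥ 71 [met]
  Stage II.2 carried; the burden shifts to the union.
Stage II.3 — burden on union; standard: a preponderance (weight is at least 53).
    (g): 81 − 24 = 57 ≥ 53 [met]
    (h): 86 − 26 = 60 ≥ 53 [met]
  The union carries the last stage.
All stages carried — the union prevails on this issue.
Per-issue: Issue I → union; Issue II → union. The union must prevail on every issue; overall, the union prevails.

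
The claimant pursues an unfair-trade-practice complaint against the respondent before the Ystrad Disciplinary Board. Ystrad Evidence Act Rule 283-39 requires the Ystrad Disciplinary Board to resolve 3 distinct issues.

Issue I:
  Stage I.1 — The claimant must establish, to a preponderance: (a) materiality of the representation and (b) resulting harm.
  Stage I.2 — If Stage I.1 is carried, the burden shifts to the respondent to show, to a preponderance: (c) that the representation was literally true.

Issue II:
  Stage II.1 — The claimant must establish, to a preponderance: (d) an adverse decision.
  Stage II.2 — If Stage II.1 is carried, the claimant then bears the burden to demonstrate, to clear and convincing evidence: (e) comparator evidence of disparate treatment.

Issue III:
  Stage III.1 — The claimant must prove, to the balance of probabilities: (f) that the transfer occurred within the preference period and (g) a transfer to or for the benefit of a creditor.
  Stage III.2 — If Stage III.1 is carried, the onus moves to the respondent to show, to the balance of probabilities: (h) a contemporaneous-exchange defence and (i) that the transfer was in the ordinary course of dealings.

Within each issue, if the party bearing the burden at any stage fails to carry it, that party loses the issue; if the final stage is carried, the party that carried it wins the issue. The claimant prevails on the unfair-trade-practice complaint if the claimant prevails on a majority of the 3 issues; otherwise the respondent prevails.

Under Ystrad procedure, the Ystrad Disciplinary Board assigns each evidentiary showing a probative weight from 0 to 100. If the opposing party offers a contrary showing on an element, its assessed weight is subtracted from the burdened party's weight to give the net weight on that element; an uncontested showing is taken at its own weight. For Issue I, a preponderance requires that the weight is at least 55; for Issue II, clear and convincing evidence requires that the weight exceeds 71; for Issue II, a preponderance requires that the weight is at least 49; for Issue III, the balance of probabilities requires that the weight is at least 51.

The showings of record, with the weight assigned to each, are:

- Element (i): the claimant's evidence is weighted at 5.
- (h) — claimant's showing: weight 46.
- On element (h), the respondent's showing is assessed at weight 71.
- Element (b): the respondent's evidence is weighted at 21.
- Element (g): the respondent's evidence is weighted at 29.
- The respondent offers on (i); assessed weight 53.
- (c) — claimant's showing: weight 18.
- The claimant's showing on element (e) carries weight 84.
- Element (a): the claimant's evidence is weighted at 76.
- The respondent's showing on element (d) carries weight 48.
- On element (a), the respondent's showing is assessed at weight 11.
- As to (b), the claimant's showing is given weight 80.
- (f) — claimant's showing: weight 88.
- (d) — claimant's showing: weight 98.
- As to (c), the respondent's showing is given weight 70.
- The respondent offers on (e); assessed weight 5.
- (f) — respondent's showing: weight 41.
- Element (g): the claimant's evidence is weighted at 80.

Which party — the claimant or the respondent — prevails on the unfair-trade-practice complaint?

— Issue I —
Stage I.1 (claimant, a preponderance, weight is at least 55): (a) net 76−11=65 ≥ 55 — meets; (b) net 80−21=59 ≥ 55 — meets.
  Stage I.1 carried; the burden shifts to the respondent.
Stage I.2 (respondent, a preponderance, weight is at least 55): (c) net 70−18=52 < 55 — fails.
  The respondent does not carry Stage I.2.
The claimant prevails on this issue.
— Issue II —
Stage II.1 (claimant, a preponderance, weight is at least 49): (d) net 98−48=50 ≥ 49 — meets.
  Stage II.1 is satisfied; the claimant continues to bear the burden.
Stage II.2 (claimant, clear and convincing evidence, weight exceeds 71): (e) net 84−5=79 > 71 — meets.
  The claimant carries the last stage.
With every stage satisfied, the claimant prevails on this issue.
— Issue III —
Stage III.1 — burden on claimant; standard: the balance of probabilities (weight is at least 51).
    (f): 88 − 41 = 47 < 51 [not met]
    (g): 80 − 29 = 51 ≥ 51 [met]
  Not every element is met, so the claimant fails to carry Stage III.1.
The analysis ends at Stage III.1; the respondent prevails on this issue.
Per-issue: Issue I → claimant; Issue II → claimant; Issue III → respondent. The claimant must prevail on a majority of issues; overall, the claimant prevails.

claimant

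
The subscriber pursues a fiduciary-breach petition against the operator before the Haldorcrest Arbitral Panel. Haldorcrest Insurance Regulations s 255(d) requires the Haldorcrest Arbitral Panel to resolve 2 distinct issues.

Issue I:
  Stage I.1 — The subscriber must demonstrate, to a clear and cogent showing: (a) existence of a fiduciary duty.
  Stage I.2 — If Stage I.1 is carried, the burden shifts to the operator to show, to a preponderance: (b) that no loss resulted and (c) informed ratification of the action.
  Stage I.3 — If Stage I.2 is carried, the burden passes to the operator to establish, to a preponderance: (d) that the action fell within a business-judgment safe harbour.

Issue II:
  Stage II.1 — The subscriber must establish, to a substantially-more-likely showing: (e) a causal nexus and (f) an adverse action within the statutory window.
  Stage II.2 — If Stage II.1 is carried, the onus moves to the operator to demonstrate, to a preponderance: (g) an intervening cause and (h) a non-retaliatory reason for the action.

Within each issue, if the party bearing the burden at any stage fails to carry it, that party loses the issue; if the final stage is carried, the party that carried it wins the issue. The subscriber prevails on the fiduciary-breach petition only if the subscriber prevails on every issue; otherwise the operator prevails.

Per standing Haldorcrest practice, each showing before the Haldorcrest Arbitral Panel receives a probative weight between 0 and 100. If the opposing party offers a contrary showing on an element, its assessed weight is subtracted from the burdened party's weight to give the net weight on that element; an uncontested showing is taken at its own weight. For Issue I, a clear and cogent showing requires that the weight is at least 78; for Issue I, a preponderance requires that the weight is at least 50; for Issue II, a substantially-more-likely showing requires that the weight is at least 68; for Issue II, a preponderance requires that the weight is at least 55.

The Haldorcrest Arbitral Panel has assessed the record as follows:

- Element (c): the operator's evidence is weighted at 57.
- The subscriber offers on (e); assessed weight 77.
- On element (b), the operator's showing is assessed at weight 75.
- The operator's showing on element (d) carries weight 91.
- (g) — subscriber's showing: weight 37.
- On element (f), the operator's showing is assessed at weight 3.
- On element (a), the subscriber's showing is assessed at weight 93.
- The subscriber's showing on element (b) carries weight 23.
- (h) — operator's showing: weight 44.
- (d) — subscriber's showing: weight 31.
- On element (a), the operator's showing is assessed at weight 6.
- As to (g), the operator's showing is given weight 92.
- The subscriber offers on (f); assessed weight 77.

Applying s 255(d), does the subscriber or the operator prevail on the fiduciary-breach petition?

operator

— Issue I —
At Stage I.1 the subscriber must meet a clear and cogent showing (weight is at least 78): on (a) the weight is 93 less the opposing 6 gives net 87, which does reach 78, so (a) meets the standard.
  The subscriber carries Stage I.1; the operator now bears the burden.
At Stage I.2 the operator must meet a preponderance (weight is at least 50): on (b) the weight is 75 less the opposing 23 gives net 52, ≥ 50, so (b) meets the standard; on (c) the weight is 57, ≥ 50, so (c) meets the standard.
  Stage I.2 carried; the burden remains with the operator.
At Stage I.3 the operator must meet a preponderance (weight is at least 50): on (d) the weight is 91 less the opposing 31 gives net 60, ≥ 50, so (d) meets the standard.
  The operator carries the last stage.
Every stage carried; the operator prevails on this issue.
— Issue II —
Stage II.1 — burden on subscriber; standard: a substantially-more-likely showing (weight is at least 68).
    (e): 77 ≥ 68 [met]
    (f): 77 − 3 = 74 ≥ 68 [met]
  Stage II.1 is satisfied; the onus moves to the operator.
Stage II.2 — burden on operator; standard: a preponderance (weight is at least 55).
    (g): 92 − 37 = 55 ≥ 55 [met]
    (h): 44 < 55 [not met]
  Stage II.2 not carried; the operator fails its burden.
The analysis ends at Stage II.2; the subscriber prevails on this issue.
Per-issue: Issue I → operator; Issue II → subscriber. The subscriber must prevail on every issue; overall, the operator prevails.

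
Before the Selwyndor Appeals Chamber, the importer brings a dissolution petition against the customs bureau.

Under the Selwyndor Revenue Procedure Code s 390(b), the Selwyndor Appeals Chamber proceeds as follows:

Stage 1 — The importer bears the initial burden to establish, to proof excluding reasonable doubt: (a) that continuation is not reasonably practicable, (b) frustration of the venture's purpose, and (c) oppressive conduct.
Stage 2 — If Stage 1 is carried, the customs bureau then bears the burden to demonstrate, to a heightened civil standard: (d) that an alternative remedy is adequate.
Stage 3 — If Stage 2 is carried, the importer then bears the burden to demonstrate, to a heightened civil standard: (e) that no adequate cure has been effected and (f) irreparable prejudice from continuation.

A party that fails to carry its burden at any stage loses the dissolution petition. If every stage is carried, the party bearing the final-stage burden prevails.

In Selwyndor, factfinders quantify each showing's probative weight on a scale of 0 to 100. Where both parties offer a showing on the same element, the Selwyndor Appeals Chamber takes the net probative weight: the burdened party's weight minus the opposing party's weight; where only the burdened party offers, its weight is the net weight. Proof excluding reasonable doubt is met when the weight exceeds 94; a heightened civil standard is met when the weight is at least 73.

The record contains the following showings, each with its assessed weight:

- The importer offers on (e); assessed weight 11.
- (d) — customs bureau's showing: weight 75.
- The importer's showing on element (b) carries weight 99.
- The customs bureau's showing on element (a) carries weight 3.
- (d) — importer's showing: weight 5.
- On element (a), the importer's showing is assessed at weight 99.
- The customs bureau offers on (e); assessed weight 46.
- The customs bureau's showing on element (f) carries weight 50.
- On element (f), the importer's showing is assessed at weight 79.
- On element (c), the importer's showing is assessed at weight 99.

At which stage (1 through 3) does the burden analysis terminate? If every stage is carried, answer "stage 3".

Stage 1 — burden on importer; standard: proof excluding reasonable doubt (weight exceeds 94).
    (a): 99 − 3 = 96 > 94 [met]
    (b): 99 > 94 [met]
    (c): 99 > 94 [met]
  Stage 1 is satisfied; the onus moves to the customs bureau.
Stage 2 — burden on customs bureau; standard: a heightened civil standard (weight is at least 73).
    (d): 75 − 5 = 70 < 73 [not met]
  Stage 2 not carried; the customs bureau fails its burden.
The importer prevails.

stage 2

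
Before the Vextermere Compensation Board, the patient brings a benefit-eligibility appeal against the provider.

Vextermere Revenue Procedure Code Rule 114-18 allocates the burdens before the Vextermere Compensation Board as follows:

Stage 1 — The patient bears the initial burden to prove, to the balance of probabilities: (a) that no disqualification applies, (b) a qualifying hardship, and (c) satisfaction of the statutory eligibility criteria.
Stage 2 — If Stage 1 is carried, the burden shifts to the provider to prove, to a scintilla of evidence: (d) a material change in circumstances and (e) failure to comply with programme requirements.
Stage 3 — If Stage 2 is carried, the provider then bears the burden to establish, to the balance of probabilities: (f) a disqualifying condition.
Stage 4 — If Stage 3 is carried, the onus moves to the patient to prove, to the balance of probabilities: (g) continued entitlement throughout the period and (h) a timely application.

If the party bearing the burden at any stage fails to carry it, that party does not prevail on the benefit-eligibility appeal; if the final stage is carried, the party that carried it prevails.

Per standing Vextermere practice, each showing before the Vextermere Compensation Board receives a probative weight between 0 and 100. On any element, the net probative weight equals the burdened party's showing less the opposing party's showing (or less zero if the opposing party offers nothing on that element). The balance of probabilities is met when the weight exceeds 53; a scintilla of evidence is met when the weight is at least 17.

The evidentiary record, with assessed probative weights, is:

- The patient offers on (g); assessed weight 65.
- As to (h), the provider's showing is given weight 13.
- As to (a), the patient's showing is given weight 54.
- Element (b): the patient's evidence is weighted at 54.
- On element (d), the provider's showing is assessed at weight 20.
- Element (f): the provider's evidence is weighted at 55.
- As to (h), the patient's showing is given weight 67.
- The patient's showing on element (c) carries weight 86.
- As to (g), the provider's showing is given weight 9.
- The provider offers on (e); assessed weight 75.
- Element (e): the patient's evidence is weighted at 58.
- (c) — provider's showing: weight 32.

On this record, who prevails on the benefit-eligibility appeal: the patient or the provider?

patient

At Stage 1 the patient must meet the balance of probabilities (weight exceeds 53): on (a) the weight is 54, which does exceed 53, so (a) meets the standard; on (b) the weight is 54, > 53, so (b) meets the standard; on (c) the weight is 86 less the opposing 32 gives net 54, > 53, so (c) meets the standard.
  All elements met. The burden passes to the provider.
At Stage 2 the provider must meet a scintilla of evidence (weight is at least 17): on (d) the weight is 20, which does reach 17, so (d) meets the standard; on (e) the weight is 75 less the opposing 58 gives net 17, which does reach 17, so (e) meets the standard.
  Stage 2 carried; the burden remains with the provider.
At Stage 3 the provider must meet the balance of probabilities (weight exceeds 53): on (f) the weight is 55, which does exceed 53, so (f) meets the standard.
  Stage 3 is satisfied; the onus moves to the patient.
At Stage 4 the patient must meet the balance of probabilities (weight exceeds 53): on (g) the weight is 65 less the opposing 9 gives net 56, > 53, so (g) meets the standard; on (h) the weight is 67 less the opposing 13 gives net 54, which does exceed 53, so (h) meets the standard.
  The patient carries the last stage.
With every stage satisfied, the patient prevails.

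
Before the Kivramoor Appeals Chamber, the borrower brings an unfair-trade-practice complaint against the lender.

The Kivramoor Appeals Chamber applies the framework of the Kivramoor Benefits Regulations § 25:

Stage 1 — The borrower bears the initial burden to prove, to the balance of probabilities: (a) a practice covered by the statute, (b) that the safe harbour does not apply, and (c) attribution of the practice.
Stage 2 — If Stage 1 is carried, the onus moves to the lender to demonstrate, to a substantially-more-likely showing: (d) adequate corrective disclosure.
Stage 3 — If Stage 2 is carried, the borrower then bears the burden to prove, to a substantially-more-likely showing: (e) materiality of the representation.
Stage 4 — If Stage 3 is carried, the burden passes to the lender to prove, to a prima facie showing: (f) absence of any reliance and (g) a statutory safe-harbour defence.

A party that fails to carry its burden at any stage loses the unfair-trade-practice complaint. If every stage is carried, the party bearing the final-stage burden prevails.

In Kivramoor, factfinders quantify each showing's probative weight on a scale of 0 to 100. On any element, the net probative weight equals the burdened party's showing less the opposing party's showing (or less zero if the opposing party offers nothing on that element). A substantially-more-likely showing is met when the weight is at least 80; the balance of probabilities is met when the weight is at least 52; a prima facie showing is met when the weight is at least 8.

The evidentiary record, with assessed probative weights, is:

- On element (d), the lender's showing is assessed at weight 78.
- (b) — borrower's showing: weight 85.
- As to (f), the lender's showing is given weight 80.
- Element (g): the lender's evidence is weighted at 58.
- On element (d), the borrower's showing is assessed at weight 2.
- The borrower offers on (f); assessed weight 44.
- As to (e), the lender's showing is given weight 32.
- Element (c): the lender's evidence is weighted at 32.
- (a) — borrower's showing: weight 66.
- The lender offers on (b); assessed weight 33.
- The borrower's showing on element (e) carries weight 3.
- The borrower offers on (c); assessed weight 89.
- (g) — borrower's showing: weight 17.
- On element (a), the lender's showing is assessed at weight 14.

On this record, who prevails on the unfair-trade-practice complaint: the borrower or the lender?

borrower

At Stage 1 the borrower must meet the balance of probabilities (weight is at least 52): on (a) the weight is 66 less the opposing 14 gives net 52, ≥ 52, so (a) meets the standard; on (b) the weight is 85 less the opposing 33 gives net 52, which does reach 52, so (b) meets the standard; on (c) the weight is 89 less the opposing 32 gives net 57, which does reach 52, so (c) meets the standard.
  All elements met. The burden passes to the lender.
At Stage 2 the lender must meet a substantially-more-likely showing (weight is at least 80): on (d) the weight is 78 less the opposing 2 gives net 76, which does not reach 80, so (d) does not meet the standard.
  Stage 2 not carried; the lender fails its burden.
So the borrower prevails.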